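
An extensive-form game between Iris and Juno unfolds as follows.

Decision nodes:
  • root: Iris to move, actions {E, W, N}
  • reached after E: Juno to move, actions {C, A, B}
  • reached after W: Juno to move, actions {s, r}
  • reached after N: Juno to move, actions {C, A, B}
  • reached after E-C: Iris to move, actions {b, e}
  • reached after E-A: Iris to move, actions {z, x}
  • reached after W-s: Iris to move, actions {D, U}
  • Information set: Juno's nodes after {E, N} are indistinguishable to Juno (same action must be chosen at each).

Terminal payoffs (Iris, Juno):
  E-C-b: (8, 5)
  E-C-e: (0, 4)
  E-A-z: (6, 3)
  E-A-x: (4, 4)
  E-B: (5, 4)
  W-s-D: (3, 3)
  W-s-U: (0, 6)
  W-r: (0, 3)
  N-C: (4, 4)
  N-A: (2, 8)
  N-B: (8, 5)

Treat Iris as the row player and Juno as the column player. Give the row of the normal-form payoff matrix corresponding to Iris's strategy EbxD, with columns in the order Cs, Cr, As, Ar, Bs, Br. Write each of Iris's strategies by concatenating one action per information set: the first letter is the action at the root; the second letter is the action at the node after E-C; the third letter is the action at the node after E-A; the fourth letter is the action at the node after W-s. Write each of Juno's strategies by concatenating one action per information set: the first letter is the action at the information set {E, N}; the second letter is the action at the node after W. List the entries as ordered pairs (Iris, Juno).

vs Cs: Iris plays E → Juno plays C at [E] → Iris plays b at [E-C] → (8, 5)
vs Cr: Iris plays E → Juno plays C at [E] → Iris plays b at [E-C] → (8, 5)
vs As: Iris plays E → Juno plays A at [E] → Iris plays x at [E-A] → (4, 4)
vs Ar: Iris plays E → Juno plays A at [E] → Iris plays x at [E-A] → (4, 4)
vs Bs: Iris plays E → Juno plays B at [E] → (5, 4)
vs Br: Iris plays E → Juno plays B at [E] → (5, 4)

(8,5) (8,5) (4,4) (4,4) (5,4) (5,4)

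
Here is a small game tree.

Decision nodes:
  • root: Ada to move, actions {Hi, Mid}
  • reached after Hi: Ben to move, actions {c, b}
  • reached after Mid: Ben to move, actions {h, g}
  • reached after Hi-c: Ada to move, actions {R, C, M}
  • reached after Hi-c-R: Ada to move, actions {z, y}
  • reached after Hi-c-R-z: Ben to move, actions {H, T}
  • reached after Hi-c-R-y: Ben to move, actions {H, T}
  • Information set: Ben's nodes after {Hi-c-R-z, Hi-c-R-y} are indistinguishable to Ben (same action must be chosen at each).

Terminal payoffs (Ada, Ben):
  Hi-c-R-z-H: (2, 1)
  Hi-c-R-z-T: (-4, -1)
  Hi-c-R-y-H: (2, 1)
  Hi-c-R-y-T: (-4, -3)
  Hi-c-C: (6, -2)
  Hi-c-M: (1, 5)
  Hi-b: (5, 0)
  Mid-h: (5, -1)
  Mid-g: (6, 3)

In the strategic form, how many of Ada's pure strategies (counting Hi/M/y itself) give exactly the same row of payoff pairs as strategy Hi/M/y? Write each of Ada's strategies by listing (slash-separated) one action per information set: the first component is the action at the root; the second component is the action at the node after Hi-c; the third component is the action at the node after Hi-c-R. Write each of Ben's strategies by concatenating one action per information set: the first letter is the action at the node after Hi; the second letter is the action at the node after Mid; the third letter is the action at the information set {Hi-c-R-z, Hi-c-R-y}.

2

Row for Hi/M/y (columns chH, chT, cgH, cgT, bhH, bhT, bgH, bgT): (1,5) (1,5) (1,5) (1,5) (5,0) (5,0) (5,0) (5,0).
Under Hi/M/y, Ada's choice at the node after Hi-c-R can never be reached regardless of what Ben does, so varying those choices leaves every outcome unchanged.
Holding the reachable choices fixed and varying the unreachable one freely already gives 2 equivalent strategies.
No other strategy reproduces this row, so those 2 are the full class: Hi/M/z, Hi/M/y.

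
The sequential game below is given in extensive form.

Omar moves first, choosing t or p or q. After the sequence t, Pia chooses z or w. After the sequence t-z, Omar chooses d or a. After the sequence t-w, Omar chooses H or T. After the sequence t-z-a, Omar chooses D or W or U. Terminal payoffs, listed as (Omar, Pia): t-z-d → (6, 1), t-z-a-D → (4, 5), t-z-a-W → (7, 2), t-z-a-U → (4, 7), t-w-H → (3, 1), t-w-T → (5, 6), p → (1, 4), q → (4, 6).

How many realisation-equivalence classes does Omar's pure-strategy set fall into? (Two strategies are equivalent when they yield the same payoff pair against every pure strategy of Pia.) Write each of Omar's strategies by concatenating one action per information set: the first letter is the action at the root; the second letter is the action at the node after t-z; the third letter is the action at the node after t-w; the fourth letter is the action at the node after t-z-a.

10

Omar has 36 pure strategies: tdHD, tdHW, tdHU, tdTD, tdTW, tdTU, taHD, taHW, taHU, taTD, taTW, taTU, pdHD, pdHW, pdHU, pdTD, pdTW, pdTU, paHD, paHW, paHU, paTD, paTW, paTU, qdHD, qdHW, qdHU, qdTD, qdTW, qdTU, qaHD, qaHW, qaHU, qaTD, qaTW, qaTU. Columns: z, w.
{tdHD, tdHW, tdHU} → row (6,1) (3,1)
{tdTD, tdTW, tdTU} → row (6,1) (5,6)
{taHD} → row (4,5) (3,1)
{taHW} → row (7,2) (3,1)
{taHU} → row (4,7) (3,1)
{taTD} → row (4,5) (5,6)
{taTW} → row (7,2) (5,6)
{taTU} → row (4,7) (5,6)
{pdHD, pdHW, pdHU, pdTD, pdTW, pdTU, paHD, paHW, paHU, paTD, paTW, paTU} → row (1,4) (1,4)
{qdHD, qdHW, qdHU, qdTD, qdTW, qdTU, qaHD, qaHW, qaHU, qaTD, qaTW, qaTU} → row (4,6) (4,6)
That's 10 distinct rows out of 36 strategies.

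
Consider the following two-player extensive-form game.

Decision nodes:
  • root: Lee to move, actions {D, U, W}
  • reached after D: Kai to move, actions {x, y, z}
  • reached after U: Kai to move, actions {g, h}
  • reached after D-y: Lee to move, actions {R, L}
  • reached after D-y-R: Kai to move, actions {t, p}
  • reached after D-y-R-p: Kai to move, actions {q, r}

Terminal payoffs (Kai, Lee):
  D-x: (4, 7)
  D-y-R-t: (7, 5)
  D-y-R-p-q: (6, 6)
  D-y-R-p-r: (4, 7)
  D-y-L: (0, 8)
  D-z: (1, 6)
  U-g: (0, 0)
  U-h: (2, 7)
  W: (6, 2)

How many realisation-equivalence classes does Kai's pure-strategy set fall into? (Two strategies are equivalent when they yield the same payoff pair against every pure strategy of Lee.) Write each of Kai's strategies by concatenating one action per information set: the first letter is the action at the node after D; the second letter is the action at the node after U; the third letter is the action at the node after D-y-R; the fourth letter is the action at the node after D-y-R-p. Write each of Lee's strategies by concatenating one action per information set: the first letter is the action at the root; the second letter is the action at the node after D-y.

10

Kai has 24 pure strategies: xgtq, xgtr, xgpq, xgpr, xhtq, xhtr, xhpq, xhpr, ygtq, ygtr, ygpq, ygpr, yhtq, yhtr, yhpq, yhpr, zgtq, zgtr, zgpq, zgpr, zhtq, zhtr, zhpq, zhpr. Columns: DR, DL, UR, UL, WR, WL.
{xgtq, xgtr, xgpq, xgpr} → row (4,7) (4,7) (0,0) (0,0) (6,2) (6,2)
{xhtq, xhtr, xhpq, xhpr} → row (4,7) (4,7) (2,7) (2,7) (6,2) (6,2)
{ygtq, ygtr} → row (7,5) (0,8) (0,0) (0,0) (6,2) (6,2)
{ygpq} → row (6,6) (0,8) (0,0) (0,0) (6,2) (6,2)
{ygpr} → row (4,7) (0,8) (0,0) (0,0) (6,2) (6,2)
{yhtq, yhtr} → row (7,5) (0,8) (2,7) (2,7) (6,2) (6,2)
{yhpq} → row (6,6) (0,8) (2,7) (2,7) (6,2) (6,2)
{yhpr} → row (4,7) (0,8) (2,7) (2,7) (6,2) (6,2)
{zgtq, zgtr, zgpq, zgpr} → row (1,6) (1,6) (0,0) (0,0) (6,2) (6,2)
{zhtq, zhtr, zhpq, zhpr} → row (1,6) (1,6) (2,7) (2,7) (6,2) (6,2)
That's 10 distinct rows out of 24 strategies.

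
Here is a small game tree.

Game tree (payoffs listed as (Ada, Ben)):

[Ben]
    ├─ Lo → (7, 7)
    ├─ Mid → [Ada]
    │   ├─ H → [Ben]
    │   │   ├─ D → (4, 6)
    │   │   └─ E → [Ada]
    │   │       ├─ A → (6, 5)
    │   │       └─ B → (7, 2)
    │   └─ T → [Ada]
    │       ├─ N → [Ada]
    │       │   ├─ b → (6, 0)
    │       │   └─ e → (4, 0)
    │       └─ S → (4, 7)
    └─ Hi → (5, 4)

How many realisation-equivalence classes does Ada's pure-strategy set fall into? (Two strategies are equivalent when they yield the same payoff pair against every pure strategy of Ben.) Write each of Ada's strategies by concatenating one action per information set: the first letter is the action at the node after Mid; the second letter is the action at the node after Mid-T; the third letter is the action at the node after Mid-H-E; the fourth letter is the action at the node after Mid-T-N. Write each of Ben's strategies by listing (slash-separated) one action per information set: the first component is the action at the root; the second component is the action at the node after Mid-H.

5

Ada has 16 pure strategies: HNAb, HNAe, HNBb, HNBe, HSAb, HSAe, HSBb, HSBe, TNAb, TNAe, TNBb, TNBe, TSAb, TSAe, TSBb, TSBe. Columns: Lo/D, Lo/E, Mid/D, Mid/E, Hi/D, Hi/E.
{HNAb, HNAe, HSAb, HSAe} → row (7,7) (7,7) (4,6) (6,5) (5,4) (5,4)
{HNBb, HNBe, HSBb, HSBe} → row (7,7) (7,7) (4,6) (7,2) (5,4) (5,4)
{TNAb, TNBb} → row (7,7) (7,7) (6,0) (6,0) (5,4) (5,4)
{TNAe, TNBe} → row (7,7) (7,7) (4,0) (4,0) (5,4) (5,4)
{TSAb, TSAe, TSBb, TSBe} → row (7,7) (7,7) (4,7) (4,7) (5,4) (5,4)
That's 5 distinct rows out of 16 strategies.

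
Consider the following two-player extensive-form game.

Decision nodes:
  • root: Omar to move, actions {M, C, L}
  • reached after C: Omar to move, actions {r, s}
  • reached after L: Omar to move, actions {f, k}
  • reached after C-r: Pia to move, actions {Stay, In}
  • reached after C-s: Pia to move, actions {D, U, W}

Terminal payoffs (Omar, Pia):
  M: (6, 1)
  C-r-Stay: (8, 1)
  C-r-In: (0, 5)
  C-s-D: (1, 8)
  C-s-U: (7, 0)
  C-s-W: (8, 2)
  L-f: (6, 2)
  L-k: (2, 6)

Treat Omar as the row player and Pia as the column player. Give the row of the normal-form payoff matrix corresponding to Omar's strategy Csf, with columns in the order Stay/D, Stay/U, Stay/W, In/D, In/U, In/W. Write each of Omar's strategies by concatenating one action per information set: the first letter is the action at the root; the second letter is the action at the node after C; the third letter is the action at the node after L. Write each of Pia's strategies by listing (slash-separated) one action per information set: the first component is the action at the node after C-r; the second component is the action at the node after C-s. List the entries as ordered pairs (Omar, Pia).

(1,8) (7,0) (8,2) (1,8) (7,0) (8,2)

vs Stay/D: Omar plays C → Omar plays s at [C] → Pia plays D at [C-s] → (1, 8)
vs Stay/U: Omar plays C → Omar plays s at [C] → Pia plays U at [C-s] → (7, 0)
vs Stay/W: Omar plays C → Omar plays s at [C] → Pia plays W at [C-s] → (8, 2)
vs In/D: Omar plays C → Omar plays s at [C] → Pia plays D at [C-s] → (1, 8)
vs In/U: Omar plays C → Omar plays s at [C] → Pia plays U at [C-s] → (7, 0)
vs In/W: Omar plays C → Omar plays s at [C] → Pia plays W at [C-s] → (8, 2)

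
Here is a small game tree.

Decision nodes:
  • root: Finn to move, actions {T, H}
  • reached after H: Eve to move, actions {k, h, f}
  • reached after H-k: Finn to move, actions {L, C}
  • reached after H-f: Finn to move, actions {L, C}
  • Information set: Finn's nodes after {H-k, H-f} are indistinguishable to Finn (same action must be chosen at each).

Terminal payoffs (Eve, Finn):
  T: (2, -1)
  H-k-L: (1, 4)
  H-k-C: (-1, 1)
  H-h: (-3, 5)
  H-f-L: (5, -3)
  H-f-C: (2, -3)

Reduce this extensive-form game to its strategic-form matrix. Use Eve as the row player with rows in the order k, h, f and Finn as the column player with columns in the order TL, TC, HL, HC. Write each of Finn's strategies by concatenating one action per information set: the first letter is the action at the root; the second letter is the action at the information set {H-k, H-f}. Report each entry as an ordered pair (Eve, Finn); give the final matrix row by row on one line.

Row k: TL→(2,-1), TC→(2,-1), HL→(1,4), HC→(-1,1)
Row h: TL→(2,-1), TC→(2,-1), HL→(-3,5), HC→(-3,5)
Row f: TL→(2,-1), TC→(2,-1), HL→(5,-3), HC→(2,-3)

k: (2,-1) (2,-1) (1,4) (-1,1) | h: (2,-1) (2,-1) (-3,5) (-3,5) | f: (2,-1) (2,-1) (5,-3) (2,-3)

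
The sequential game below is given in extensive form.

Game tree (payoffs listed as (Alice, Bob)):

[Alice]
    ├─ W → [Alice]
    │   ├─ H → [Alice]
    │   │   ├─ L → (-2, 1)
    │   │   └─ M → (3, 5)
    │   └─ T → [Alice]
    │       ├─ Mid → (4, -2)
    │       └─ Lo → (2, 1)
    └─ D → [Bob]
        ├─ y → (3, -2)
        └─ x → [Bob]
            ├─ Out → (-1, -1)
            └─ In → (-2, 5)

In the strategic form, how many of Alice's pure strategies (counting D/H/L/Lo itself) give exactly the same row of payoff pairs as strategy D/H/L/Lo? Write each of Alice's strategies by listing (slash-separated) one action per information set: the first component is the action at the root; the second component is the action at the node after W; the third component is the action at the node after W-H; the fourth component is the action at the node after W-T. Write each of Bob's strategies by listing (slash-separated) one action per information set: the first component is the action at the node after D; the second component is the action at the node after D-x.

Row for D/H/L/Lo (columns y/Out, y/In, x/Out, x/In): (3,-2) (3,-2) (-1,-1) (-2,5).
Under D/H/L/Lo, Alice's choice at the node after W and at the node after W-H and at the node after W-T can never be reached regardless of what Bob does, so varying those choices leaves every outcome unchanged.
Holding the reachable choices fixed and varying the unreachable ones freely already gives 2 × 2 × 2 = 8 equivalent strategies.
No other strategy reproduces this row, so those 8 are the full class: D/H/L/Mid, D/H/L/Lo, D/H/M/Mid, D/H/M/Lo, D/T/L/Mid, D/T/L/Lo, D/T/M/Mid, D/T/M/Lo.

8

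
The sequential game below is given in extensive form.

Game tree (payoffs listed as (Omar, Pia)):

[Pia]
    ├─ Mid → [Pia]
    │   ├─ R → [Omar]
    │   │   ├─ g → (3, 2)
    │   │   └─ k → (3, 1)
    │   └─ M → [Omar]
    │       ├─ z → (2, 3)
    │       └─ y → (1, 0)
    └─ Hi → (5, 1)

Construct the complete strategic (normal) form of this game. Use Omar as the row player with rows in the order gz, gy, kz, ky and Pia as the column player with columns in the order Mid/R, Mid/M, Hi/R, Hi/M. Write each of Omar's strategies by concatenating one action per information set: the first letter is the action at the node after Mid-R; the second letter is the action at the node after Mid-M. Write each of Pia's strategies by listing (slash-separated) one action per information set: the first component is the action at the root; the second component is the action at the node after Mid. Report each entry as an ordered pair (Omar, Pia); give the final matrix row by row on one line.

        Mid/R    Mid/M     Hi/R     Hi/M
  gz    (3,2)    (2,3)    (5,1)    (5,1)
  gy    (3,2)    (1,0)    (5,1)    (5,1)
  kz    (3,1)    (2,3)    (5,1)    (5,1)
  ky    (3,1)    (1,0)    (5,1)    (5,1)

gz: (3,2) (2,3) (5,1) (5,1) | gy: (3,2) (1,0) (5,1) (5,1) | kz: (3,1) (2,3) (5,1) (5,1) | ky: (3,1) (1,0) (5,1) (5,1)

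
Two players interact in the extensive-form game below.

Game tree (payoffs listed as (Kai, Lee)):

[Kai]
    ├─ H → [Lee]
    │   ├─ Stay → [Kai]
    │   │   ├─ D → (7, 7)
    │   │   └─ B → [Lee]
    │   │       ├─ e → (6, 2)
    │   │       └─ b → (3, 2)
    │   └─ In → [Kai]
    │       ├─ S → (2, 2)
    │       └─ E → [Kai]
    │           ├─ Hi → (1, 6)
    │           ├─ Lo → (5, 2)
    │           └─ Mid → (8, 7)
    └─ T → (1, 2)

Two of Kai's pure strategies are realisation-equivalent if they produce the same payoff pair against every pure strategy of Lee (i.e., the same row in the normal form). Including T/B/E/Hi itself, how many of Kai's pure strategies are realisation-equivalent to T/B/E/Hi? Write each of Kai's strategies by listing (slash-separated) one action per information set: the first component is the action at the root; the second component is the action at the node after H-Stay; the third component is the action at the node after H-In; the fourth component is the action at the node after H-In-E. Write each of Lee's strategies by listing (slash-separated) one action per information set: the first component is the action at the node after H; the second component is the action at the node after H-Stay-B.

12

Row for T/B/E/Hi (columns Stay/e, Stay/b, In/e, In/b): (1,2) (1,2) (1,2) (1,2).
Under T/B/E/Hi, Kai's choice at the node after H-Stay and at the node after H-In and at the node after H-In-E can never be reached regardless of what Lee does, so varying those choices leaves every outcome unchanged.
Holding the reachable choices fixed and varying the unreachable ones freely already gives 2 × 2 × 3 = 12 equivalent strategies.
No other strategy reproduces this row, so those 12 are the full class: T/D/S/Hi, T/D/S/Lo, T/D/S/Mid, T/D/E/Hi, T/D/E/Lo, T/D/E/Mid, T/B/S/Hi, T/B/S/Lo, T/B/S/Mid, T/B/E/Hi, T/B/E/Lo, T/B/E/Mid.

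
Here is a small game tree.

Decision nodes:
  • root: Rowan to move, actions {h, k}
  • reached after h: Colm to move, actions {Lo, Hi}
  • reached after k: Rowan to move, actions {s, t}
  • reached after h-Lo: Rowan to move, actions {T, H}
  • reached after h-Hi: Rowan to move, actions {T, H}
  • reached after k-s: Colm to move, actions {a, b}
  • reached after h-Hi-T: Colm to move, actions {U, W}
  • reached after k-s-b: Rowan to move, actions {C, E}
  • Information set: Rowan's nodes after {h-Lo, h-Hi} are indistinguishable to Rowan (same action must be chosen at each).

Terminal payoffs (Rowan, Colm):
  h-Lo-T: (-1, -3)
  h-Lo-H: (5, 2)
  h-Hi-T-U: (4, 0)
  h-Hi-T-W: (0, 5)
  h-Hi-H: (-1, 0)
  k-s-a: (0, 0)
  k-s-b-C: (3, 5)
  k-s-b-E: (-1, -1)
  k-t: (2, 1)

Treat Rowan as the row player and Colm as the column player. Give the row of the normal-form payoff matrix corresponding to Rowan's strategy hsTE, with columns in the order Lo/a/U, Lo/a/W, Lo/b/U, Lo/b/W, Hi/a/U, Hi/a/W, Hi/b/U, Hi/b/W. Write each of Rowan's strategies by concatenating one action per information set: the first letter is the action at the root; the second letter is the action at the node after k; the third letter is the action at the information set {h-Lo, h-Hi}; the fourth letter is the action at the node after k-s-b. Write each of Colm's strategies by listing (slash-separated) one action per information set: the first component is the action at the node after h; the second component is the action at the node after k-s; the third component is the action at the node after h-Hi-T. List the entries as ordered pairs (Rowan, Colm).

vs Lo/a/U: Rowan plays h → Colm plays Lo at [h] → Rowan plays T at [h-Lo] → (-1, -3)
vs Lo/a/W: Rowan plays h → Colm plays Lo at [h] → Rowan plays T at [h-Lo] → (-1, -3)
vs Lo/b/U: Rowan plays h → Colm plays Lo at [h] → Rowan plays T at [h-Lo] → (-1, -3)
vs Lo/b/W: Rowan plays h → Colm plays Lo at [h] → Rowan plays T at [h-Lo] → (-1, -3)
vs Hi/a/U: Rowan plays h → Colm plays Hi at [h] → Rowan plays T at [h-Hi] → Colm plays U at [h-Hi-T] → (4, 0)
vs Hi/a/W: Rowan plays h → Colm plays Hi at [h] → Rowan plays T at [h-Hi] → Colm plays W at [h-Hi-T] → (0, 5)
vs Hi/b/U: Rowan plays h → Colm plays Hi at [h] → Rowan plays T at [h-Hi] → Colm plays U at [h-Hi-T] → (4, 0)
vs Hi/b/W: Rowan plays h → Colm plays Hi at [h] → Rowan plays T at [h-Hi] → Colm plays W at [h-Hi-T] → (0, 5)

(-1,-3) (-1,-3) (-1,-3) (-1,-3) (4,0) (0,5) (4,0) (0,5)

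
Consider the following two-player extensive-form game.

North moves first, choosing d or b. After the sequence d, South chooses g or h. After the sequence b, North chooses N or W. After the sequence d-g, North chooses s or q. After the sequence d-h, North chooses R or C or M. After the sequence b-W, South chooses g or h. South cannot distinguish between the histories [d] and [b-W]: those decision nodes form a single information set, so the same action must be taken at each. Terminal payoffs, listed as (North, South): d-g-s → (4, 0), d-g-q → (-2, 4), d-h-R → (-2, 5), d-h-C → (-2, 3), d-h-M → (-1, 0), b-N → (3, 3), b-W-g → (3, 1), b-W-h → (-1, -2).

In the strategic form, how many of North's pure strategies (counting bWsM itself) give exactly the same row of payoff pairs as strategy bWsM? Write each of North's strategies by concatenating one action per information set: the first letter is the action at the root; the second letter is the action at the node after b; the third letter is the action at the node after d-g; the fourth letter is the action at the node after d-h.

Row for bWsM (columns g, h): (3,1) (-1,-2).
Under bWsM, North's choice at the node after d-g and at the node after d-h can never be reached regardless of what South does, so varying those choices leaves every outcome unchanged.
Holding the reachable choices fixed and varying the unreachable ones freely already gives 2 × 3 = 6 equivalent strategies.
No other strategy reproduces this row, so those 6 are the full class: bWsR, bWsC, bWsM, bWqR, bWqC, bWqM.

6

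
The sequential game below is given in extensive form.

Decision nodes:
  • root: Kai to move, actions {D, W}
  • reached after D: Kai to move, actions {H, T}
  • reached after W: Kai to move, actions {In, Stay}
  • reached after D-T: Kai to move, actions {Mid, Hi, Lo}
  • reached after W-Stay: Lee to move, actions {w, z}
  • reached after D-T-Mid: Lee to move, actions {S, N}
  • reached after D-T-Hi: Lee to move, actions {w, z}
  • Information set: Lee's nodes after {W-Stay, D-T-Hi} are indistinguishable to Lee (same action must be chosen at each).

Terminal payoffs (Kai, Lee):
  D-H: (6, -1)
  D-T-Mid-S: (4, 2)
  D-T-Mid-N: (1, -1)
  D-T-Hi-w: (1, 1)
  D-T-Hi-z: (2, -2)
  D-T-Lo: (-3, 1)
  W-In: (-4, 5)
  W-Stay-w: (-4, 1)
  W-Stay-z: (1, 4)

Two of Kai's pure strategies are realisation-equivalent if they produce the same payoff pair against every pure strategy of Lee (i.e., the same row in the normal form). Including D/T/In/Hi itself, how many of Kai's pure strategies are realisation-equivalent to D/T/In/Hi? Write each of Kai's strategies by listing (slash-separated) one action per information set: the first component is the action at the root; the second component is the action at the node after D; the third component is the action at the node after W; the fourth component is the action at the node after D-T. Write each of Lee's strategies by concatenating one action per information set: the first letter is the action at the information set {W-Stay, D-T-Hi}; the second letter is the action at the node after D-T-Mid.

Row for D/T/In/Hi (columns wS, wN, zS, zN): (1,1) (1,1) (2,-2) (2,-2).
Under D/T/In/Hi, Kai's choice at the node after W can never be reached regardless of what Lee does, so varying those choices leaves every outcome unchanged.
Holding the reachable choices fixed and varying the unreachable one freely already gives 2 equivalent strategies.
No other strategy reproduces this row, so those 2 are the full class: D/T/In/Hi, D/T/Stay/Hi.

2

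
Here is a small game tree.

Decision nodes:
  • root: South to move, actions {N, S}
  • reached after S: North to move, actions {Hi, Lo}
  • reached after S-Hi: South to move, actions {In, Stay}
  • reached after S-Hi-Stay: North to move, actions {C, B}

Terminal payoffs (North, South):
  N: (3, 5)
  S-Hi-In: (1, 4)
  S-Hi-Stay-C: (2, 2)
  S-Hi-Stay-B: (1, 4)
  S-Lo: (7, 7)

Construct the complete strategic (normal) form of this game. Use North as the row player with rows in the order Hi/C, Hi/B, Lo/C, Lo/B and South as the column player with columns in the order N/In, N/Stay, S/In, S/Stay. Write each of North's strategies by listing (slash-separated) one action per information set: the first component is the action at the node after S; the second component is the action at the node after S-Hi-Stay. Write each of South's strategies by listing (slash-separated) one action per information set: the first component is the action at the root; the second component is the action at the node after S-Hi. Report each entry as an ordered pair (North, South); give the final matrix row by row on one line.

Hi/C: (3,5) (3,5) (1,4) (2,2) | Hi/B: (3,5) (3,5) (1,4) (1,4) | Lo/C: (3,5) (3,5) (7,7) (7,7) | Lo/B: (3,5) (3,5) (7,7) (7,7)

         N/In   N/Stay     S/In   S/Stay
Hi/C    (3,5)    (3,5)    (1,4)    (2,2)
Hi/B    (3,5)    (3,5)    (1,4)    (1,4)
Lo/C    (3,5)    (3,5)    (7,7)    (7,7)
Lo/B    (3,5)    (3,5)    (7,7)    (7,7)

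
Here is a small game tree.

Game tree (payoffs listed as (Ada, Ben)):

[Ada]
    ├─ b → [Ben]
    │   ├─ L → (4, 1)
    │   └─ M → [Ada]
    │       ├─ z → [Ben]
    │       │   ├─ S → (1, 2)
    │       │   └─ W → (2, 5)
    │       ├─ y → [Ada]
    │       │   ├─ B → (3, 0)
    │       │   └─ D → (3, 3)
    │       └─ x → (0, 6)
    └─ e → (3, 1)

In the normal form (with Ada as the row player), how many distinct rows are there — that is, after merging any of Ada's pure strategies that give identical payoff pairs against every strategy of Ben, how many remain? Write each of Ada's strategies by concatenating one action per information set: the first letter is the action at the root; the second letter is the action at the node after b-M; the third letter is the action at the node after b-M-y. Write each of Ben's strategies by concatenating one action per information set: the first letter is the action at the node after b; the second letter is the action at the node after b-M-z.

Ada has 12 pure strategies: bzB, bzD, byB, byD, bxB, bxD, ezB, ezD, eyB, eyD, exB, exD. Columns: LS, LW, MS, MW.
{bzB, bzD} → row (4,1) (4,1) (1,2) (2,5)
{byB} → row (4,1) (4,1) (3,0) (3,0)
{byD} → row (4,1) (4,1) (3,3) (3,3)
{bxB, bxD} → row (4,1) (4,1) (0,6) (0,6)
{ezB, ezD, eyB, eyD, exB, exD} → row (3,1) (3,1) (3,1) (3,1)
That's 5 distinct rows out of 12 strategies.

5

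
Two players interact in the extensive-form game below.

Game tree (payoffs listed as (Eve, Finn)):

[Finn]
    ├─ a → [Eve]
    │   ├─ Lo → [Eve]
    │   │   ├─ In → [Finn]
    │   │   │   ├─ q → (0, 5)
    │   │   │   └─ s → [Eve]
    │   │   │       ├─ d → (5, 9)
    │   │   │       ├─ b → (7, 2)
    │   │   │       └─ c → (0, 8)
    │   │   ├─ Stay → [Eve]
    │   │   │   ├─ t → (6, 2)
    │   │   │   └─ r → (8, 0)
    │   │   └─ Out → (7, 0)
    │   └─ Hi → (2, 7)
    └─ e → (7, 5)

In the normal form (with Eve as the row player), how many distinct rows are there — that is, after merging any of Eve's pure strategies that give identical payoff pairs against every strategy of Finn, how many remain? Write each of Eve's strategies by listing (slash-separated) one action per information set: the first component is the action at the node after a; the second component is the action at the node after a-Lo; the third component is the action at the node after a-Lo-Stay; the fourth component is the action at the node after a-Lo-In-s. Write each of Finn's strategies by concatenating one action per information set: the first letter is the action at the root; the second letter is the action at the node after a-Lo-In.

Eve has 36 pure strategies: Lo/In/t/d, Lo/In/t/b, Lo/In/t/c, Lo/In/r/d, Lo/In/r/b, Lo/In/r/c, Lo/Stay/t/d, Lo/Stay/t/b, Lo/Stay/t/c, Lo/Stay/r/d, Lo/Stay/r/b, Lo/Stay/r/c, Lo/Out/t/d, Lo/Out/t/b, Lo/Out/t/c, Lo/Out/r/d, Lo/Out/r/b, Lo/Out/r/c, Hi/In/t/d, Hi/In/t/b, Hi/In/t/c, Hi/In/r/d, Hi/In/r/b, Hi/In/r/c, Hi/Stay/t/d, Hi/Stay/t/b, Hi/Stay/t/c, Hi/Stay/r/d, Hi/Stay/r/b, Hi/Stay/r/c, Hi/Out/t/d, Hi/Out/t/b, Hi/Out/t/c, Hi/Out/r/d, Hi/Out/r/b, Hi/Out/r/c. Columns: aq, as, eq, es.
{Lo/In/t/d, Lo/In/r/d} → row (0,5) (5,9) (7,5) (7,5)
{Lo/In/t/b, Lo/In/r/b} → row (0,5) (7,2) (7,5) (7,5)
{Lo/In/t/c, Lo/In/r/c} → row (0,5) (0,8) (7,5) (7,5)
{Lo/Stay/t/d, Lo/Stay/t/b, Lo/Stay/t/c} → row (6,2) (6,2) (7,5) (7,5)
{Lo/Stay/r/d, Lo/Stay/r/b, Lo/Stay/r/c} → row (8,0) (8,0) (7,5) (7,5)
{Lo/Out/t/d, Lo/Out/t/b, Lo/Out/t/c, Lo/Out/r/d, Lo/Out/r/b, Lo/Out/r/c} → row (7,0) (7,0) (7,5) (7,5)
{Hi/In/t/d, Hi/In/t/b, Hi/In/t/c, Hi/In/r/d, Hi/In/r/b, Hi/In/r/c, Hi/Stay/t/d, Hi/Stay/t/b, Hi/Stay/t/c, Hi/Stay/r/d, Hi/Stay/r/b, Hi/Stay/r/c, Hi/Out/t/d, Hi/Out/t/b, Hi/Out/t/c, Hi/Out/r/d, Hi/Out/r/b, Hi/Out/r/c} → row (2,7) (2,7) (7,5) (7,5)
That's 7 distinct rows out of 36 strategies.

7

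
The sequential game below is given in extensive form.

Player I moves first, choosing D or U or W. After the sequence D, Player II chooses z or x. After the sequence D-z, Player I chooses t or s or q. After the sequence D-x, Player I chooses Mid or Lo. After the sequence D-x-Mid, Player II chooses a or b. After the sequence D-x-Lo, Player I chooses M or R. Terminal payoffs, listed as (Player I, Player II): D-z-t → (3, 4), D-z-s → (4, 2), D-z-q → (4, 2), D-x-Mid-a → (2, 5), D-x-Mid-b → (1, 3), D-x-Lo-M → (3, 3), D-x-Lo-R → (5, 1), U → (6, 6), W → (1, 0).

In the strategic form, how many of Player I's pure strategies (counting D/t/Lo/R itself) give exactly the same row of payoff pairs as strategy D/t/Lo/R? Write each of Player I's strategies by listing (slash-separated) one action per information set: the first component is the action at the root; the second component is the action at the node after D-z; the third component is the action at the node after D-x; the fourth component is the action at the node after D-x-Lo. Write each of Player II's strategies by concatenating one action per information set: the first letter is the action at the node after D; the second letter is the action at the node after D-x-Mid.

Row for D/t/Lo/R (columns za, zb, xa, xb): (3,4) (3,4) (5,1) (5,1).
Every one of Player I's information sets is on the play path for some reply by Player II when Player I follows D/t/Lo/R.
Changing the action at any of them therefore changes at least one column, so only D/t/Lo/R itself gives this row.

1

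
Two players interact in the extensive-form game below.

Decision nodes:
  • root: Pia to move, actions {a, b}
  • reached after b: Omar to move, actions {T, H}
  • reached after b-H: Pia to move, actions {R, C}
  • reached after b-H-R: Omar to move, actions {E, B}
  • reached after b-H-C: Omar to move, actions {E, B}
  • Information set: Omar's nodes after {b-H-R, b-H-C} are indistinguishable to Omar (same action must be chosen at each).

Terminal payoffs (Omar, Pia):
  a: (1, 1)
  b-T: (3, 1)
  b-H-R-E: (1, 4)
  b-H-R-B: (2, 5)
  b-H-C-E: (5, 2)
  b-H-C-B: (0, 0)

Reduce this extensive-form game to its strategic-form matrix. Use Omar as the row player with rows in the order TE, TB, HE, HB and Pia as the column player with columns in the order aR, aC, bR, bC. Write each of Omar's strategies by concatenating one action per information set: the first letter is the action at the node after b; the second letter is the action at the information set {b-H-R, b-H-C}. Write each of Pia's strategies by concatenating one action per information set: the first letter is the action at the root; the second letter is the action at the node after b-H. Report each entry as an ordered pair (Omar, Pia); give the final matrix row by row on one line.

TE: (1,1) (1,1) (3,1) (3,1) | TB: (1,1) (1,1) (3,1) (3,1) | HE: (1,1) (1,1) (1,4) (5,2) | HB: (1,1) (1,1) (2,5) (0,0)

Row TE: aR→(1,1), aC→(1,1), bR→(3,1), bC→(3,1)
Row TB: aR→(1,1), aC→(1,1), bR→(3,1), bC→(3,1)
Row HE: aR→(1,1), aC→(1,1), bR→(1,4), bC→(5,2)
Row HB: aR→(1,1), aC→(1,1), bR→(2,5), bC→(0,0)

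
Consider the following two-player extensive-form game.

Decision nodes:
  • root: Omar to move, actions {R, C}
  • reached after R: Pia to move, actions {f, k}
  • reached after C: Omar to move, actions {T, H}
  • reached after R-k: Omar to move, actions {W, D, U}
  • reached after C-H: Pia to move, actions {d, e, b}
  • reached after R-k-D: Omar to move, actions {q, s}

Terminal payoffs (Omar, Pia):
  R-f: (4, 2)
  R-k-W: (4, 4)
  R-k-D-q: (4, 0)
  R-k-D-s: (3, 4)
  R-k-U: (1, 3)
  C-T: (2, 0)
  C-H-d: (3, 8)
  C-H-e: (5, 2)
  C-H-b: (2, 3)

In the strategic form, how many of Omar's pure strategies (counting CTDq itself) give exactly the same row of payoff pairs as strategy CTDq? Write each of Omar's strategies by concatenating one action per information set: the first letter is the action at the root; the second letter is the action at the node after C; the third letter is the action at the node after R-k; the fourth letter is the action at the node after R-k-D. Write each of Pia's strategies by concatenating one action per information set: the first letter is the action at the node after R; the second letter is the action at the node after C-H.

Row for CTDq (columns fd, fe, fb, kd, ke, kb): (2,0) (2,0) (2,0) (2,0) (2,0) (2,0).
Under CTDq, Omar's choice at the node after R-k and at the node after R-k-D can never be reached regardless of what Pia does, so varying those choices leaves every outcome unchanged.
Holding the reachable choices fixed and varying the unreachable ones freely already gives 3 × 2 = 6 equivalent strategies.
No other strategy reproduces this row, so those 6 are the full class: CTWq, CTWs, CTDq, CTDs, CTUq, CTUs.

6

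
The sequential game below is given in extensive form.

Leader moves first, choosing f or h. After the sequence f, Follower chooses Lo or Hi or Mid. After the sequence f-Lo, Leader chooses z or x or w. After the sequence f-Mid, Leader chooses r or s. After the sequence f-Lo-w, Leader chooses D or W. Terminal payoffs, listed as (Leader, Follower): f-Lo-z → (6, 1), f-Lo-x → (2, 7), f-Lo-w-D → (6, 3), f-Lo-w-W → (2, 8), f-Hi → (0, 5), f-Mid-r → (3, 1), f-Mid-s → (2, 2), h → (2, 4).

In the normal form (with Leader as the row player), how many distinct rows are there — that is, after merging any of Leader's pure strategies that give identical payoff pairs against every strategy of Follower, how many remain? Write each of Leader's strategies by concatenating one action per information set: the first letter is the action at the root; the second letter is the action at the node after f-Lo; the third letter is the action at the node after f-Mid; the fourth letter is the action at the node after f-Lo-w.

Leader has 24 pure strategies: fzrD, fzrW, fzsD, fzsW, fxrD, fxrW, fxsD, fxsW, fwrD, fwrW, fwsD, fwsW, hzrD, hzrW, hzsD, hzsW, hxrD, hxrW, hxsD, hxsW, hwrD, hwrW, hwsD, hwsW. Columns: Lo, Hi, Mid.
{fzrD, fzrW} → row (6,1) (0,5) (3,1)
{fzsD, fzsW} → row (6,1) (0,5) (2,2)
{fxrD, fxrW} → row (2,7) (0,5) (3,1)
{fxsD, fxsW} → row (2,7) (0,5) (2,2)
{fwrD} → row (6,3) (0,5) (3,1)
{fwrW} → row (2,8) (0,5) (3,1)
{fwsD} → row (6,3) (0,5) (2,2)
{fwsW} → row (2,8) (0,5) (2,2)
{hzrD, hzrW, hzsD, hzsW, hxrD, hxrW, hxsD, hxsW, hwrD, hwrW, hwsD, hwsW} → row (2,4) (2,4) (2,4)
That's 9 distinct rows out of 24 strategies.

9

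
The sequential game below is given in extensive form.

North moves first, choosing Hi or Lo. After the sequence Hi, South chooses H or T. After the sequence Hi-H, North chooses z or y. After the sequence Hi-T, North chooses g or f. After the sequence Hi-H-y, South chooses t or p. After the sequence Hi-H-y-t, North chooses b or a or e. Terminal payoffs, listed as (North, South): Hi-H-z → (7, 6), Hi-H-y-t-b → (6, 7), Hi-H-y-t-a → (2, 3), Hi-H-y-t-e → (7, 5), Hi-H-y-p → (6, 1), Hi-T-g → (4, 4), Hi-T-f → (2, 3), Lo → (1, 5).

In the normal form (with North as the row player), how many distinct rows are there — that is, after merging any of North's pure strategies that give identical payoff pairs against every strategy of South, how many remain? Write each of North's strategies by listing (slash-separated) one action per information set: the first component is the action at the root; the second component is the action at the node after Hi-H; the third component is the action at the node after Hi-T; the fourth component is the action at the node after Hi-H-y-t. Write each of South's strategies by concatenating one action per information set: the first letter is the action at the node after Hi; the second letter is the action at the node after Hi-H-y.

North has 24 pure strategies: Hi/z/g/b, Hi/z/g/a, Hi/z/g/e, Hi/z/f/b, Hi/z/f/a, Hi/z/f/e, Hi/y/g/b, Hi/y/g/a, Hi/y/g/e, Hi/y/f/b, Hi/y/f/a, Hi/y/f/e, Lo/z/g/b, Lo/z/g/a, Lo/z/g/e, Lo/z/f/b, Lo/z/f/a, Lo/z/f/e, Lo/y/g/b, Lo/y/g/a, Lo/y/g/e, Lo/y/f/b, Lo/y/f/a, Lo/y/f/e. Columns: Ht, Hp, Tt, Tp.
{Hi/z/g/b, Hi/z/g/a, Hi/z/g/e} → row (7,6) (7,6) (4,4) (4,4)
{Hi/z/f/b, Hi/z/f/a, Hi/z/f/e} → row (7,6) (7,6) (2,3) (2,3)
{Hi/y/g/b} → row (6,7) (6,1) (4,4) (4,4)
{Hi/y/g/a} → row (2,3) (6,1) (4,4) (4,4)
{Hi/y/g/e} → row (7,5) (6,1) (4,4) (4,4)
{Hi/y/f/b} → row (6,7) (6,1) (2,3) (2,3)
{Hi/y/f/a} → row (2,3) (6,1) (2,3) (2,3)
{Hi/y/f/e} → row (7,5) (6,1) (2,3) (2,3)
{Lo/z/g/b, Lo/z/g/a, Lo/z/g/e, Lo/z/f/b, Lo/z/f/a, Lo/z/f/e, Lo/y/g/b, Lo/y/g/a, Lo/y/g/e, Lo/y/f/b, Lo/y/f/a, Lo/y/f/e} → row (1,5) (1,5) (1,5) (1,5)
That's 9 distinct rows out of 24 strategies.

9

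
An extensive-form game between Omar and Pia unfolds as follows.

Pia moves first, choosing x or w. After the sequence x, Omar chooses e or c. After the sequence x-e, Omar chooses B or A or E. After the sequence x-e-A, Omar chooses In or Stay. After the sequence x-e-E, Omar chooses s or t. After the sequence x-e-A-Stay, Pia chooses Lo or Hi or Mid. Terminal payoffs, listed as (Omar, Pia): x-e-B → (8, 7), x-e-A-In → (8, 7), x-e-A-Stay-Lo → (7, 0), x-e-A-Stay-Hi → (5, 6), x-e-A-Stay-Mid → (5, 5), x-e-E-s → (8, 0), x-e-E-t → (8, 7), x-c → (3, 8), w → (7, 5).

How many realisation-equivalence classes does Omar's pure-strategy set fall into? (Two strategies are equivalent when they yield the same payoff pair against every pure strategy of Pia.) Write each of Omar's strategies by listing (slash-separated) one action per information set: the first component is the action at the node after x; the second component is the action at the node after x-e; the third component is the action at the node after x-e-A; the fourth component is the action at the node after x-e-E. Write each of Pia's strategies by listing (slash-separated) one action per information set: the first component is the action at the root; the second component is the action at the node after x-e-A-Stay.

Omar has 24 pure strategies: e/B/In/s, e/B/In/t, e/B/Stay/s, e/B/Stay/t, e/A/In/s, e/A/In/t, e/A/Stay/s, e/A/Stay/t, e/E/In/s, e/E/In/t, e/E/Stay/s, e/E/Stay/t, c/B/In/s, c/B/In/t, c/B/Stay/s, c/B/Stay/t, c/A/In/s, c/A/In/t, c/A/Stay/s, c/A/Stay/t, c/E/In/s, c/E/In/t, c/E/Stay/s, c/E/Stay/t. Columns: x/Lo, x/Hi, x/Mid, w/Lo, w/Hi, w/Mid.
{e/B/In/s, e/B/In/t, e/B/Stay/s, e/B/Stay/t, e/A/In/s, e/A/In/t, e/E/In/t, e/E/Stay/t} → row (8,7) (8,7) (8,7) (7,5) (7,5) (7,5)
{e/A/Stay/s, e/A/Stay/t} → row (7,0) (5,6) (5,5) (7,5) (7,5) (7,5)
{e/E/In/s, e/E/Stay/s} → row (8,0) (8,0) (8,0) (7,5) (7,5) (7,5)
{c/B/In/s, c/B/In/t, c/B/Stay/s, c/B/Stay/t, c/A/In/s, c/A/In/t, c/A/Stay/s, c/A/Stay/t, c/E/In/s, c/E/In/t, c/E/Stay/s, c/E/Stay/t} → row (3,8) (3,8) (3,8) (7,5) (7,5) (7,5)
That's 4 distinct rows out of 24 strategies.

4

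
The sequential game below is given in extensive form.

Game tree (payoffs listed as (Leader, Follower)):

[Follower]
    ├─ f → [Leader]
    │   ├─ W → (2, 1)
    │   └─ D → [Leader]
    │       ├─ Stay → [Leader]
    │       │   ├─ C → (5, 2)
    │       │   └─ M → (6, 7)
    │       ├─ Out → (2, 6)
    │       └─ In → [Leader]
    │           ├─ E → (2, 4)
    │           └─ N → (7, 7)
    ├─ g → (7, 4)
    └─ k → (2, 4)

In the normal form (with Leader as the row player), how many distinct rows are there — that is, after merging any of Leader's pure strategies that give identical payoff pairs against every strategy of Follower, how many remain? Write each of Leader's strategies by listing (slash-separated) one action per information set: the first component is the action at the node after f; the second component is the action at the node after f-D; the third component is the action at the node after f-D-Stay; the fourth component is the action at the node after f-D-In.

6

Leader has 24 pure strategies: W/Stay/C/E, W/Stay/C/N, W/Stay/M/E, W/Stay/M/N, W/Out/C/E, W/Out/C/N, W/Out/M/E, W/Out/M/N, W/In/C/E, W/In/C/N, W/In/M/E, W/In/M/N, D/Stay/C/E, D/Stay/C/N, D/Stay/M/E, D/Stay/M/N, D/Out/C/E, D/Out/C/N, D/Out/M/E, D/Out/M/N, D/In/C/E, D/In/C/N, D/In/M/E, D/In/M/N. Columns: f, g, k.
{W/Stay/C/E, W/Stay/C/N, W/Stay/M/E, W/Stay/M/N, W/Out/C/E, W/Out/C/N, W/Out/M/E, W/Out/M/N, W/In/C/E, W/In/C/N, W/In/M/E, W/In/M/N} → row (2,1) (7,4) (2,4)
{D/Stay/C/E, D/Stay/C/N} → row (5,2) (7,4) (2,4)
{D/Stay/M/E, D/Stay/M/N} → row (6,7) (7,4) (2,4)
{D/Out/C/E, D/Out/C/N, D/Out/M/E, D/Out/M/N} → row (2,6) (7,4) (2,4)
{D/In/C/E, D/In/M/E} → row (2,4) (7,4) (2,4)
{D/In/C/N, D/In/M/N} → row (7,7) (7,4) (2,4)
That's 6 distinct rows out of 24 strategies.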